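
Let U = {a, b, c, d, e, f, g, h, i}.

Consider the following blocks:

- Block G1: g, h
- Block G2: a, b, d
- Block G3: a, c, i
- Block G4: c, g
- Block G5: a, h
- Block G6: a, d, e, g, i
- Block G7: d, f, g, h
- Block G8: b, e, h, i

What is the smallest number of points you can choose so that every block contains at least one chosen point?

3

Take T = {a, g, h}. Each listed block contains at least one of these, so T is a hitting set of size 3.
No choice of 2 points meets every block, so 3 is the minimum.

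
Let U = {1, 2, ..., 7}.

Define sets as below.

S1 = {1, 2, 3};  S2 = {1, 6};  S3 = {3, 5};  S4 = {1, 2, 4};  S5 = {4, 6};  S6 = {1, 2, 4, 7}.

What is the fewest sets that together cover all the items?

3

S2, S3, and S6 cover everything between them: the union {1, 2, 3, 4, 5, 6, 7} is all of U.
Only S3 contains 5, so S3 is forced; the remaining 5 items need at least 2 more sets (each remaining set adds at most 4) — so at least 3 sets are needed, and 3 is optimal.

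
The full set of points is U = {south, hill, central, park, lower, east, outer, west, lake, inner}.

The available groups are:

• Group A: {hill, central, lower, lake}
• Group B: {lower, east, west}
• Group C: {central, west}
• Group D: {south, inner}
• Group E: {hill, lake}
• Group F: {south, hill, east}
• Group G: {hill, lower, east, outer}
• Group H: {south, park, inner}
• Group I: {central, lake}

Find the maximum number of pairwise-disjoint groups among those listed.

3

C, E, H are pairwise disjoint (C={central,west}; E={hill,lake}; H={south,park,inner}).
Every remaining group overlaps one of these, and no 4 of the listed groups are pairwise disjoint, so 3 is the maximum.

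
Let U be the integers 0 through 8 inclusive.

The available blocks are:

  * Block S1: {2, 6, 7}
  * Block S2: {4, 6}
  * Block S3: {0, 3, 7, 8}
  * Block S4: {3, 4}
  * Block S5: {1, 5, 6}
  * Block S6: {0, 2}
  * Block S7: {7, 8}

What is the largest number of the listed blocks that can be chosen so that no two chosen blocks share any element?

4

S4, S5, S6, S7 are pairwise disjoint (S4={3,4}; S5={1,5,6}; S6={0,2}; S7={7,8}).
Every remaining block overlaps one of these, and no 5 of the listed blocks are pairwise disjoint, so 4 is the maximum.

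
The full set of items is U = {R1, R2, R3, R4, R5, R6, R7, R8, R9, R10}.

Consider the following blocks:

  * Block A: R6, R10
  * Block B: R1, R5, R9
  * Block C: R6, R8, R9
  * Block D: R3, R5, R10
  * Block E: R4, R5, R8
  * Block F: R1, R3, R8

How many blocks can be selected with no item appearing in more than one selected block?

C, D are pairwise disjoint (C={R6,R8,R9}; D={R3,R5,R10}).
Every remaining block overlaps one of these, and no 3 of the listed blocks are pairwise disjoint, so 2 is the maximum.

2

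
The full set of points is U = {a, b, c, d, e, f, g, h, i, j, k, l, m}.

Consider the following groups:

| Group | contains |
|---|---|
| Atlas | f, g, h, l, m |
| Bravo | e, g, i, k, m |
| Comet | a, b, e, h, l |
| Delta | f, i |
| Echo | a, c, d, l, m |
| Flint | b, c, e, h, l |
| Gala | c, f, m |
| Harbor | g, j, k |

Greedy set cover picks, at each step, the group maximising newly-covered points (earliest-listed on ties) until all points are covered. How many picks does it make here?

5

Greedy: pick Atlas (covers 5 new) → pick Bravo (covers 3 new) → pick Echo (covers 3 new) → pick Comet (covers 1 new) → pick Harbor (covers 1 new). Total picks: 5.
(The true minimum cover uses only 4 groups, so greedy is not optimal here.)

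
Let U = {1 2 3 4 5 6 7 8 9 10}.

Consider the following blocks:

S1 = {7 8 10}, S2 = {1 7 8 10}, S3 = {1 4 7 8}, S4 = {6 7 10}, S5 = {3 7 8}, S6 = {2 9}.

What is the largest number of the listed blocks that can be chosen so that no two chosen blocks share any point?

2

S4, S6 are pairwise disjoint (S4={6,7,10}; S6={2,9}).
Every remaining block overlaps one of these, and no 3 of the listed blocks are pairwise disjoint, so 2 is the maximum.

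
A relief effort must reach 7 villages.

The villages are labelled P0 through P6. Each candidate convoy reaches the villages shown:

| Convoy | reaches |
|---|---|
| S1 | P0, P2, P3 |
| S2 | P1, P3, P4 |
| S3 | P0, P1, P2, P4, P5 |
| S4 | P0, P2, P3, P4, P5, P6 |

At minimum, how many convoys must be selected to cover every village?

Take {S3, S4}. Their union is {P0, P1, P2, P3, P4, P5, P6}, which is all 7 villages.
No single convoy has all 7 villages (the largest, S4, has 6), so 2 is optimal.

2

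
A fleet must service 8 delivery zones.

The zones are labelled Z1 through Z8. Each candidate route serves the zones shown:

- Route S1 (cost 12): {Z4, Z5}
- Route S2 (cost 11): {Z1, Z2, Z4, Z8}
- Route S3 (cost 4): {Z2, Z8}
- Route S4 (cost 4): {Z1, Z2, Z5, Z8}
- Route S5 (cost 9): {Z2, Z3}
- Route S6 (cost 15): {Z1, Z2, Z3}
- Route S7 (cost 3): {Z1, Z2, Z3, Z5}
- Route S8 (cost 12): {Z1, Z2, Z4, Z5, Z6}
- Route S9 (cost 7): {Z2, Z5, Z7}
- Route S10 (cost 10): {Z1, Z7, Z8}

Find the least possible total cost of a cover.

S7, S8, S10 together cover every zone (S7 ∪ S8 ∪ S10 = {Z1, Z2, Z3, Z4, Z5, Z6, Z7, Z8}); total cost 3 + 12 + 10 = 25.
The greedy pick S7, S3, S8, S9 costs 26; no covering selection beats 25.

25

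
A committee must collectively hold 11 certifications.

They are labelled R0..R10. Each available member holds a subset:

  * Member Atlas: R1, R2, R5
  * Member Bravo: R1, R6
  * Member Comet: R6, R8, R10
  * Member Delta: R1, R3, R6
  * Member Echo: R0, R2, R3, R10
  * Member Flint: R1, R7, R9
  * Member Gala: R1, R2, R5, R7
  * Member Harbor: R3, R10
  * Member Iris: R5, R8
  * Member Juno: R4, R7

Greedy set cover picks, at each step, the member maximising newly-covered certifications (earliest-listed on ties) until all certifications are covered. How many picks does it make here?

Greedy: pick Echo (covers 4 new) → pick Flint (covers 3 new) → pick Comet (covers 2 new) → pick Atlas (covers 1 new) → pick Juno (covers 1 new). Total picks: 5.

5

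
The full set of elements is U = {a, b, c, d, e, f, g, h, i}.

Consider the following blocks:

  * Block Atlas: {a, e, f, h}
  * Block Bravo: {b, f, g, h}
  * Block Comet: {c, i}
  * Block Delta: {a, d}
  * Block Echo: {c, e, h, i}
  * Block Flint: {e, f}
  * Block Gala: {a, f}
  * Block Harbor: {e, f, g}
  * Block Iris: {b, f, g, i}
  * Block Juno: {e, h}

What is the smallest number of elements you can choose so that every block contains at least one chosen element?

Take T = {a, e, h, i}. Each listed block contains at least one of these, so T is a hitting set of size 4.
No choice of 3 elements meets every block, so 4 is the minimum.

4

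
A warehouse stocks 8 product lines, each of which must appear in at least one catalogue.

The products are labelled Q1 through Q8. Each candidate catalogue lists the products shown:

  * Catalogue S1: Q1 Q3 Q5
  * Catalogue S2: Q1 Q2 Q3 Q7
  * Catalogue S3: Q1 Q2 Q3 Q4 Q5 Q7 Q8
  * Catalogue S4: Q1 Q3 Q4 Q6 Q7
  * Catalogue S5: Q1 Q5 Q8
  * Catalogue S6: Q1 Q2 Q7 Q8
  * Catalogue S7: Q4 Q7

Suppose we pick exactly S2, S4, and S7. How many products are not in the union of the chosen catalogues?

Union of S2, S4, S7 = {Q1, Q2, Q3, Q4, Q6, Q7}.
Not covered: Q5, Q8 — 2 products.

2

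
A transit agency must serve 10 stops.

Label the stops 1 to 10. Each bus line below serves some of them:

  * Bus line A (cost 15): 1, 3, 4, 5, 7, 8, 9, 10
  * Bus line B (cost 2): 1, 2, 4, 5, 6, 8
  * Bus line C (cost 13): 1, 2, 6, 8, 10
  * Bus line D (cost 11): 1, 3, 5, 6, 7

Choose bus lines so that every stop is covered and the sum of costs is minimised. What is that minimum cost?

A, B together cover every stop (A ∪ B = {1, 2, 3, 4, 5, 6, 7, 8, 9, 10}); total cost 15 + 2 = 17.
No covering selection has total cost below 17.

17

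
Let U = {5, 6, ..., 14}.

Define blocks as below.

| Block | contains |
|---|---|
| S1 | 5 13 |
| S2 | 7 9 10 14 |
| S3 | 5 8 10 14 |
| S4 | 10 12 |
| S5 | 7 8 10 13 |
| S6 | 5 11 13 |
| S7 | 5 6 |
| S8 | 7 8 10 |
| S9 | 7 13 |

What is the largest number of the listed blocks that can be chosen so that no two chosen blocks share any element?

3

S4, S7, S9 are pairwise disjoint (S4={10,12}; S7={5,6}; S9={7,13}).
Every remaining block overlaps one of these, and no 4 of the listed blocks are pairwise disjoint, so 3 is the maximum.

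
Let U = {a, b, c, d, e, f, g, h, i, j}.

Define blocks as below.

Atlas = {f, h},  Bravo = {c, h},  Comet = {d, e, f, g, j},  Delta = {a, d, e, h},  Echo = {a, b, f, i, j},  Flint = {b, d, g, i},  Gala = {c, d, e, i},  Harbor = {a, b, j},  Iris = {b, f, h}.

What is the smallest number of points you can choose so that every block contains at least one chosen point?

3

The 3 points {b, d, h} hit every block.
The blocks Atlas, Gala, Harbor are pairwise disjoint, so any hitting set needs a separate point for each — at least 3. Hence 3 is optimal.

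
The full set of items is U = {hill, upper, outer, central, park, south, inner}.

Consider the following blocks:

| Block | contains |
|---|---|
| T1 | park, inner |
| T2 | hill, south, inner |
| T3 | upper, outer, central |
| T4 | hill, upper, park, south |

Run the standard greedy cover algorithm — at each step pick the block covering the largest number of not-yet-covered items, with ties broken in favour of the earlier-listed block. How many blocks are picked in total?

3

Greedy: pick T4 (covers 4 new) → pick T3 (covers 2 new) → pick T1 (covers 1 new). Total picks: 3.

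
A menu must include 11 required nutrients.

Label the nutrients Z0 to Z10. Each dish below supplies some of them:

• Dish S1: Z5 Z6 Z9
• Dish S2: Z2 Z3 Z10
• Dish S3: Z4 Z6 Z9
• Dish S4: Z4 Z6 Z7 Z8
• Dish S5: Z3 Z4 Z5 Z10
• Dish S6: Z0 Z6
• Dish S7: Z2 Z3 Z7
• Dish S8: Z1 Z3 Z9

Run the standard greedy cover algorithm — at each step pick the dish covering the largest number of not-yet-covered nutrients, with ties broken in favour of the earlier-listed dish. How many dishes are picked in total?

5

Greedy: pick S4 (covers 4 new) → pick S2 (covers 3 new) → pick S1 (covers 2 new) → pick S6 (covers 1 new) → pick S8 (covers 1 new). Total picks: 5.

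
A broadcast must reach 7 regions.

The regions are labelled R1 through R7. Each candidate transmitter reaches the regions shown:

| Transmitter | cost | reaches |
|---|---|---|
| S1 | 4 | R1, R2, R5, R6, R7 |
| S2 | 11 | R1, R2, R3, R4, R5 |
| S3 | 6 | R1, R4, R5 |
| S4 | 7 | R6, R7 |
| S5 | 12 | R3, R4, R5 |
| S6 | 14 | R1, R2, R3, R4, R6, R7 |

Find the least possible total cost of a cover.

15

S1, S2 together cover every region (S1 ∪ S2 = {R1, R2, R3, R4, R5, R6, R7}); total cost 4 + 11 = 15.
No covering selection has total cost below 15.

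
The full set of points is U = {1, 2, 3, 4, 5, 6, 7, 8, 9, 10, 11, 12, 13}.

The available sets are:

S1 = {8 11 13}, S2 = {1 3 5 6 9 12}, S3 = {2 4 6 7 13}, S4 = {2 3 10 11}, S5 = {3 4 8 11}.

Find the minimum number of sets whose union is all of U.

S1, S2, S3, and S4 cover everything between them: the union {1, 2, 3, 4, 5, 6, 7, 8, 9, 10, 11, 12, 13} is all of U.
No 3 of the 5 sets cover everything (all 10 combinations miss at least one point), so 4 is optimal.

4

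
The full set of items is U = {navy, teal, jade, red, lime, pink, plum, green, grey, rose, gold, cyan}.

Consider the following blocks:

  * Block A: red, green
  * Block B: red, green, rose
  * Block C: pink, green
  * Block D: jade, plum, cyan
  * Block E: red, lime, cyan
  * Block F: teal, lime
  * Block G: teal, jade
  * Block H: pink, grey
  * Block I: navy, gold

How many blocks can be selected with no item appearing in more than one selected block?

B, D, F, H, I are pairwise disjoint (B={red,green,rose}; D={jade,plum,cyan}; F={teal,lime}; H={pink,grey}; I={navy,gold}).
Every remaining block overlaps one of these, and no 6 of the listed blocks are pairwise disjoint, so 5 is the maximum.

5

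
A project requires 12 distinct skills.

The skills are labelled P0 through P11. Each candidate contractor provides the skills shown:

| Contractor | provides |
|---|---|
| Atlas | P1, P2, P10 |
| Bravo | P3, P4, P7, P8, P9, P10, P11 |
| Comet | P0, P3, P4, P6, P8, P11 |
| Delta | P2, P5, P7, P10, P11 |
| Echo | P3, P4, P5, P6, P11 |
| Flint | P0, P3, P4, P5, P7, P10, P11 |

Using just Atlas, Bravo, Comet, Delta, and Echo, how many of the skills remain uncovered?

0

Union of Atlas, Bravo, Comet, Delta, Echo = {P0, P1, P2, P3, P4, P5, P6, P7, P8, P9, P10, P11} — that's every skill, so 0 are uncovered.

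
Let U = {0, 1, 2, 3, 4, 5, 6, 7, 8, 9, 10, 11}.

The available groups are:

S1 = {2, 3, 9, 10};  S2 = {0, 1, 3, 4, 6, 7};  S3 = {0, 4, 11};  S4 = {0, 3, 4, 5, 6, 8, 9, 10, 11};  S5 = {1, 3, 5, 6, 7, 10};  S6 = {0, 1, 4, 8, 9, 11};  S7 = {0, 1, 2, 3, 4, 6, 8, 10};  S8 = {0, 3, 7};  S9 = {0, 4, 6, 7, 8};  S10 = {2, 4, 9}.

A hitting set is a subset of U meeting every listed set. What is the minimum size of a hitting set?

2

The 2 elements {3, 4} hit every group.
The groups S1, S9 are pairwise disjoint, so any hitting set needs a separate element for each — at least 2. Hence 2 is optimal.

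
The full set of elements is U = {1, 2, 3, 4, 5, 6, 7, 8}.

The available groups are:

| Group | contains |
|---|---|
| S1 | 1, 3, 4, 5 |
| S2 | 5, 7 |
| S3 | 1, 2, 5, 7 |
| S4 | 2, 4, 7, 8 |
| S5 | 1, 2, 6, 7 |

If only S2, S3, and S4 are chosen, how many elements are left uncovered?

2

Union of S2, S3, S4 = {1, 2, 4, 5, 7, 8}.
Not covered: 3, 6 — 2 elements.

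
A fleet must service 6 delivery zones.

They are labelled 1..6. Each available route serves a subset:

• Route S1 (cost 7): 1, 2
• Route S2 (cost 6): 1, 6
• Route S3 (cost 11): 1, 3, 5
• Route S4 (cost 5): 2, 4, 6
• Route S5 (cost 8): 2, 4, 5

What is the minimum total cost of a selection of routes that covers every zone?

16

S3, S4 together cover every zone (S3 ∪ S4 = {1, 2, 3, 4, 5, 6}); total cost 11 + 5 = 16.
No covering selection has total cost below 16.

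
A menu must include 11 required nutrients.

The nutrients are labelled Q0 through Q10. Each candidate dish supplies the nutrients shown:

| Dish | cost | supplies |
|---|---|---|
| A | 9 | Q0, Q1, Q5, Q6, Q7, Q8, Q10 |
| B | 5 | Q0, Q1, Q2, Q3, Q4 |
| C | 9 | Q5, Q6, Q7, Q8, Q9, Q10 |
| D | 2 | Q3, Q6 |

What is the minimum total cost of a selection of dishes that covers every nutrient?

14

B, C together cover every nutrient (B ∪ C = {Q0, Q1, Q2, Q3, Q4, Q5, Q6, Q7, Q8, Q9, Q10}); total cost 5 + 9 = 14.
No covering selection has total cost below 14.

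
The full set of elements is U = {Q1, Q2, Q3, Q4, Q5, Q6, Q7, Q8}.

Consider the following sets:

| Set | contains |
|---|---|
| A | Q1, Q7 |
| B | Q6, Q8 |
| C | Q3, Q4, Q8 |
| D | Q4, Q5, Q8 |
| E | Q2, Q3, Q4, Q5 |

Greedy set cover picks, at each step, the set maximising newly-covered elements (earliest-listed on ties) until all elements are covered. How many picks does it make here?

Greedy: pick E (covers 4 new) → pick A (covers 2 new) → pick B (covers 2 new). Total picks: 3.

3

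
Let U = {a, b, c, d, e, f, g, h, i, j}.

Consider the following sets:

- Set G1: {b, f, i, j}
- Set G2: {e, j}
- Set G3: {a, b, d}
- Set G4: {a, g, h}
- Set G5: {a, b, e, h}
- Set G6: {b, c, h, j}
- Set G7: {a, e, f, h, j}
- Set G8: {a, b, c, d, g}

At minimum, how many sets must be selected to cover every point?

3

G1 and G7 and G8 together: G1 ∪ G7 ∪ G8 = {a, b, c, d, e, f, g, h, i, j} — every point is covered.
Only G1 contains i, so G1 is forced; the remaining 6 points need at least 2 more sets (each remaining set adds at most 4) — so at least 3 sets are needed, and 3 is optimal.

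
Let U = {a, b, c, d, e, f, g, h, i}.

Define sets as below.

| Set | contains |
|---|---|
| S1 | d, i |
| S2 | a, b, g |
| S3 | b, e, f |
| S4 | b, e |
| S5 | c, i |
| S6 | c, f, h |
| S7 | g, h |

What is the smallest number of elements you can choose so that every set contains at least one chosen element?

3

The 3 elements {b, h, i} hit every set.
The sets S4, S5, S7 are pairwise disjoint, so any hitting set needs a separate element for each — at least 3. Hence 3 is optimal.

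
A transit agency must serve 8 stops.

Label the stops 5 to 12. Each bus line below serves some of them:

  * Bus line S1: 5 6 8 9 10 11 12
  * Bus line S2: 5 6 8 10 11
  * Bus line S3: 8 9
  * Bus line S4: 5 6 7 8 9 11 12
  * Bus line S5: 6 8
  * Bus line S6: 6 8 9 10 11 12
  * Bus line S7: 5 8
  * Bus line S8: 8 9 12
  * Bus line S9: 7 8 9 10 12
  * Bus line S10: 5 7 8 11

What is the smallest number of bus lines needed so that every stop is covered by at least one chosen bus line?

S4 and S9 together: S4 ∪ S9 = {5, 6, 7, 8, 9, 10, 11, 12} — every stop is covered.
No single bus line has all 8 stops (the largest, S1, has 7), so 2 is optimal.

2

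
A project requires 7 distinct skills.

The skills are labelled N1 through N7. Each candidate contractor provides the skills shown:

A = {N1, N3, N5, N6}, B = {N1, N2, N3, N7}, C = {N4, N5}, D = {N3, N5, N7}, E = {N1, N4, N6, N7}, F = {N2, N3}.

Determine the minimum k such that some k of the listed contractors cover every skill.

3

Take {A, B, E}. Their union is {N1, N2, N3, N4, N5, N6, N7}, which is all 7 skills.
No 2 of the 6 contractors cover everything (all 15 combinations miss at least one skill), so 3 is optimal.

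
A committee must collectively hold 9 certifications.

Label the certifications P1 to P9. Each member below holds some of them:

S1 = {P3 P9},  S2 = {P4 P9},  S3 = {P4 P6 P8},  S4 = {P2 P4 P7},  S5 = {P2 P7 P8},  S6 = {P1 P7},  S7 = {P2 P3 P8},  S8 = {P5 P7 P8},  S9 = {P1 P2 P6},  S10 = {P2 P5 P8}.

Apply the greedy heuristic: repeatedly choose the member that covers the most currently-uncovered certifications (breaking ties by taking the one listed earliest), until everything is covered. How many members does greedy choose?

Greedy: pick S3 (covers 3 new) → pick S1 (covers 2 new) → pick S4 (covers 2 new) → pick S6 (covers 1 new) → pick S8 (covers 1 new). Total picks: 5.
(The true minimum cover uses only 4 members, so greedy is not optimal here.)

5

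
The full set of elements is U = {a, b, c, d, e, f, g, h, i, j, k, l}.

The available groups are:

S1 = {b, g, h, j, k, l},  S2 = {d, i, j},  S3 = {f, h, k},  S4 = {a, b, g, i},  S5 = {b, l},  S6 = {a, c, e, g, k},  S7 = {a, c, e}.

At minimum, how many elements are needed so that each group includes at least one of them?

4

Take T = {e, i, k, l}. Each listed group contains at least one of these, so T is a hitting set of size 4.
The groups S2, S3, S5, S7 are pairwise disjoint, so any hitting set needs a separate element for each — at least 4. Hence 4 is optimal.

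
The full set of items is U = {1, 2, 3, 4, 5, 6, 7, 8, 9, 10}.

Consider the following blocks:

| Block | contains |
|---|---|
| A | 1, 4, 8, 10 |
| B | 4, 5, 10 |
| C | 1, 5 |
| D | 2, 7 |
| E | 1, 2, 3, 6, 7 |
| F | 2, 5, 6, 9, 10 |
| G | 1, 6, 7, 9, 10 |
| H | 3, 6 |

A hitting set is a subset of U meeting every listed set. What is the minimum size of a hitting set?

The 4 items {1, 2, 3, 10} hit every block.
No choice of 3 items meets every block, so 4 is the minimum.

4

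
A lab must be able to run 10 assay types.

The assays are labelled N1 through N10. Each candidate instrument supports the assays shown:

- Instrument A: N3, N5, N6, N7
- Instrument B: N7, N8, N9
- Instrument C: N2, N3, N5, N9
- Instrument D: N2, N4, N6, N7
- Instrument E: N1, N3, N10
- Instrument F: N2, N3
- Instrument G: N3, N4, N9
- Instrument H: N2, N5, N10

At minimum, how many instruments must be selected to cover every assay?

Take {B, C, D, E}. Their union is {N1, N2, N3, N4, N5, N6, N7, N8, N9, N10}, which is all 10 assays.
Only B contains N8, so B is forced; the remaining 7 assays need at least 3 more instruments (each remaining instrument adds at most 3) — so at least 4 instruments are needed, and 4 is optimal.

4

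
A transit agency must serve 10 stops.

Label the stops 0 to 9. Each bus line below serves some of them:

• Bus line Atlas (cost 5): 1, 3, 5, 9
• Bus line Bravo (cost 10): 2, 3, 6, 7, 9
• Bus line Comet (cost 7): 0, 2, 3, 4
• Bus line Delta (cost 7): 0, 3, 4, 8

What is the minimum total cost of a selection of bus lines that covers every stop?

22

Atlas, Bravo, Delta together cover every stop (Atlas ∪ Bravo ∪ Delta = {0, 1, 2, 3, 4, 5, 6, 7, 8, 9}); total cost 5 + 10 + 7 = 22.
The greedy pick Atlas, Comet, Bravo, Delta costs 29; no covering selection beats 22.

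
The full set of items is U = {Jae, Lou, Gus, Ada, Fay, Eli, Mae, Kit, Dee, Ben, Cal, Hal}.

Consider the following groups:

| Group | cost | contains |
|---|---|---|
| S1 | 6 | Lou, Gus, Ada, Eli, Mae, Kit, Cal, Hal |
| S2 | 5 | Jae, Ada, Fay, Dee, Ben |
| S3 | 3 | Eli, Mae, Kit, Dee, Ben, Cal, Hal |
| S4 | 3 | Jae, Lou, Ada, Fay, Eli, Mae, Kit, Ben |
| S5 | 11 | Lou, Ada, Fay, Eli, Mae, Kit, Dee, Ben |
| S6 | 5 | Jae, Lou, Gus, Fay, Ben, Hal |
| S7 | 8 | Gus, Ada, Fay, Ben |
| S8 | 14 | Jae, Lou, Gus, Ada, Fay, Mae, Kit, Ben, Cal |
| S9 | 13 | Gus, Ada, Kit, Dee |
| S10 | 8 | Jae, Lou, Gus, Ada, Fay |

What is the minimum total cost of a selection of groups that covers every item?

11

S3, S10 together cover every item (S3 ∪ S10 = {Jae, Lou, Gus, Ada, Fay, Eli, Mae, Kit, Dee, Ben, Cal, Hal}); total cost 3 + 8 = 11.
No covering selection has total cost below 11.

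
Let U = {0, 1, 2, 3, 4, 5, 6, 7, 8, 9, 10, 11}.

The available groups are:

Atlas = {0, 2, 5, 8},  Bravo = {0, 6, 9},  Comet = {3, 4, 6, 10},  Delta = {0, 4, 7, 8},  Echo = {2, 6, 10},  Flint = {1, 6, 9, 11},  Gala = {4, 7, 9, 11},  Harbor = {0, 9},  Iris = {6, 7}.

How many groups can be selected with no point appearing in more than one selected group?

Echo, Harbor are pairwise disjoint (Echo={2,6,10}; Harbor={0,9}).
Every remaining group overlaps one of these, and no 3 of the listed groups are pairwise disjoint, so 2 is the maximum.

2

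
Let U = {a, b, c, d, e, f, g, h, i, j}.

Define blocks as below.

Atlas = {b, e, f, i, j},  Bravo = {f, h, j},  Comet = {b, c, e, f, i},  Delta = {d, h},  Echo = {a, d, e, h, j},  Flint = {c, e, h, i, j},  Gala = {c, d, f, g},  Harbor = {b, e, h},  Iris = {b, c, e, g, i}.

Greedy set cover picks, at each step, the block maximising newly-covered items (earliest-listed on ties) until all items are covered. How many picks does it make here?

3

Greedy: pick Atlas (covers 5 new) → pick Echo (covers 3 new) → pick Gala (covers 2 new). Total picks: 3.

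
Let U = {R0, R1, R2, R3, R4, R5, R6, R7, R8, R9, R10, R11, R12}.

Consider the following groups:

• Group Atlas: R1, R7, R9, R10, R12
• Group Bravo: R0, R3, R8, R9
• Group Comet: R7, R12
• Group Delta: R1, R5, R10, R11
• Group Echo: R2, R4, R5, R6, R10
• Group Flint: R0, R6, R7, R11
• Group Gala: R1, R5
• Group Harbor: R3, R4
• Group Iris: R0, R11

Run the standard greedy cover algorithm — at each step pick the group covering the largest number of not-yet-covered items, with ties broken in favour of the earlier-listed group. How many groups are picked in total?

4

Greedy: pick Atlas (covers 5 new) → pick Echo (covers 4 new) → pick Bravo (covers 3 new) → pick Delta (covers 1 new). Total picks: 4.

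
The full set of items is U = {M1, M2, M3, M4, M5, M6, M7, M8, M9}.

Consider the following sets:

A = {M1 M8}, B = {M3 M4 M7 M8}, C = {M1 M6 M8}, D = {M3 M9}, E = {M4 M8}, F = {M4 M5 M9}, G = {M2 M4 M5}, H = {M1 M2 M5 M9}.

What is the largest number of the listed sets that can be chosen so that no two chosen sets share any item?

A, D, G are pairwise disjoint (A={M1,M8}; D={M3,M9}; G={M2,M4,M5}).
Every remaining set overlaps one of these, and no 4 of the listed sets are pairwise disjoint, so 3 is the maximum.

3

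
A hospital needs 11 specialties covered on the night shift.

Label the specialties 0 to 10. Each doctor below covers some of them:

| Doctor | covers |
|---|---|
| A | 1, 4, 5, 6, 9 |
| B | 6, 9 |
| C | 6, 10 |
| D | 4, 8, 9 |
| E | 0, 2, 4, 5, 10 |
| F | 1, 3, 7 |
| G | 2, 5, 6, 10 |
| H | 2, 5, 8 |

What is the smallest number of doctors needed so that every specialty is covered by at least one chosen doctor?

Take {A, E, F, H}. Their union is {0, 1, 2, 3, 4, 5, 6, 7, 8, 9, 10}, which is all 11 specialties.
No 3 of the 8 doctors cover everything (all 56 combinations miss at least one specialty), so 4 is optimal.

4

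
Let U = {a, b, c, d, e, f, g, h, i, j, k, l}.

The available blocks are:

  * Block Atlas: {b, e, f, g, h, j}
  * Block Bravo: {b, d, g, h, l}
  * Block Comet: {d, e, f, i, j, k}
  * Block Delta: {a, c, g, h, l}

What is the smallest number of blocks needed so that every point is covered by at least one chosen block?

3

Take {Atlas, Comet, Delta}. Their union is {a, b, c, d, e, f, g, h, i, j, k, l}, which is all 12 points.
Only Delta contains a, so Delta is forced; the remaining 7 points need at least 2 more blocks (each remaining block adds at most 6) — so at least 3 blocks are needed, and 3 is optimal.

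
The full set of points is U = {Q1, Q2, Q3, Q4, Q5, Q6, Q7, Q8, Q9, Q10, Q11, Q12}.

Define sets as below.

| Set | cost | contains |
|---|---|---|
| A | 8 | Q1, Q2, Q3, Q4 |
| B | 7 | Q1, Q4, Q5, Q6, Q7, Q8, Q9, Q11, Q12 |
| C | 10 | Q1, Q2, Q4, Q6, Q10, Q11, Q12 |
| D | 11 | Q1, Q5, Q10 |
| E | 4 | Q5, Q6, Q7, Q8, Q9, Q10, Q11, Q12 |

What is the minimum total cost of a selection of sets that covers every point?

A, E together cover every point (A ∪ E = {Q1, Q2, Q3, Q4, Q5, Q6, Q7, Q8, Q9, Q10, Q11, Q12}); total cost 8 + 4 = 12.
No covering selection has total cost below 12.

12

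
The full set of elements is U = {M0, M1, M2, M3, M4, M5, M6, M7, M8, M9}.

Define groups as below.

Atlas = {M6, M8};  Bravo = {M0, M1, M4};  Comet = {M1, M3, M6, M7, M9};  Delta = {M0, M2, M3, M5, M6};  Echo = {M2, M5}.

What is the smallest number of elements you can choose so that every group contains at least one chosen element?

The 3 elements {M0, M5, M6} hit every group.
The groups Atlas, Bravo, Echo are pairwise disjoint, so any hitting set needs a separate element for each — at least 3. Hence 3 is optimal.

3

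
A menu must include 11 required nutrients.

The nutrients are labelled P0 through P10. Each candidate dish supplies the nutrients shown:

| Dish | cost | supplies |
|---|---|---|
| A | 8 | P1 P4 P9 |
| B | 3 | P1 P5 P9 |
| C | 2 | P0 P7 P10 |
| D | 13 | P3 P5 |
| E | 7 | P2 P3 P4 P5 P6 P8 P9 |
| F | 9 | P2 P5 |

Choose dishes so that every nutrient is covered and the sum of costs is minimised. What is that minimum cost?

12

B, C, E together cover every nutrient (B ∪ C ∪ E = {P0, P1, P2, P3, P4, P5, P6, P7, P8, P9, P10}); total cost 3 + 2 + 7 = 12.
No covering selection has total cost below 12.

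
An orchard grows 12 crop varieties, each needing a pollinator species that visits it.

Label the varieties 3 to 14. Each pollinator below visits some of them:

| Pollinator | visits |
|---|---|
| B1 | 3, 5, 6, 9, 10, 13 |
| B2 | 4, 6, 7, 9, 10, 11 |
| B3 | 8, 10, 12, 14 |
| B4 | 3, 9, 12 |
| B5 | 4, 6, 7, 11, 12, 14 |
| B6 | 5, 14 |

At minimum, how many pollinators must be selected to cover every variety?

B1 and B2 and B3 together: B1 ∪ B2 ∪ B3 = {3, 4, 5, 6, 7, 8, 9, 10, 11, 12, 13, 14} — every variety is covered.
Only B3 contains 8, so B3 is forced; the remaining 8 varieties need at least 2 more pollinators (each remaining pollinator adds at most 5) — so at least 3 pollinators are needed, and 3 is optimal.

3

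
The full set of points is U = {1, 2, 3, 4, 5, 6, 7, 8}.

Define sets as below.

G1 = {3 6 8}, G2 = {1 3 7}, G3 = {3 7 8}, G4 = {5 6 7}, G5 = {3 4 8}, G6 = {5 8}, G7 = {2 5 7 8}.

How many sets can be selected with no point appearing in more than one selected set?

G2, G6 are pairwise disjoint (G2={1,3,7}; G6={5,8}).
Every remaining set overlaps one of these, and no 3 of the listed sets are pairwise disjoint, so 2 is the maximum.

2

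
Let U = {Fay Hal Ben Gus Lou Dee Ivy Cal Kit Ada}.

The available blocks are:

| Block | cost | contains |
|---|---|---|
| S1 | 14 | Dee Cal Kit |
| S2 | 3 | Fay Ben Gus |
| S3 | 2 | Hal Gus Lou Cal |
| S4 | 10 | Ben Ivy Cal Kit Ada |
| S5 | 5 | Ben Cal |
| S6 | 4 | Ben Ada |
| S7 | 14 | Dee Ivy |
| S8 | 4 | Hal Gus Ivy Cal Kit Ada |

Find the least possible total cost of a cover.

23

S1, S2, S3, S8 together cover every item (S1 ∪ S2 ∪ S3 ∪ S8 = {Fay, Hal, Ben, Gus, Lou, Dee, Ivy, Cal, Kit, Ada}); total cost 14 + 3 + 2 + 4 = 23.
No covering selection has total cost below 23.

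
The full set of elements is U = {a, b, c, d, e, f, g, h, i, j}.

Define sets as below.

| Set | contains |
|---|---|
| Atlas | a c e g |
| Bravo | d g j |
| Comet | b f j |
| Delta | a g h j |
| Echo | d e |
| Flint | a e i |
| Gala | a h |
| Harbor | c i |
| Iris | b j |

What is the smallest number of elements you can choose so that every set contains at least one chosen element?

4

Take T = {a, c, e, j}. Each listed set contains at least one of these, so T is a hitting set of size 4.
The sets Comet, Echo, Gala, Harbor are pairwise disjoint, so any hitting set needs a separate element for each — at least 4. Hence 4 is optimal.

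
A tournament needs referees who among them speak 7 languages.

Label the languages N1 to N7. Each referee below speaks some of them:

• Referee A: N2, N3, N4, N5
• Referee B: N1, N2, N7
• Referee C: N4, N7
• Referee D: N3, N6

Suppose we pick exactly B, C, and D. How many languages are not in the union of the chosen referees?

1

Union of B, C, D = {N1, N2, N3, N4, N6, N7}.
Not covered: N5 — 1 language.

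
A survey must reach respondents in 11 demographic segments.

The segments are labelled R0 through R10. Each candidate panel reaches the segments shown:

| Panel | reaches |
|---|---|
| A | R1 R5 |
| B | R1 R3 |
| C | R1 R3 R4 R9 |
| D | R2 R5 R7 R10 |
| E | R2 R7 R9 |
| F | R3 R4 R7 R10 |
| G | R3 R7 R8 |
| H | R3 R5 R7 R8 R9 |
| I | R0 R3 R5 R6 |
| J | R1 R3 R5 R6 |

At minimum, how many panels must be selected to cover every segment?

Take {C, D, H, I}. Their union is {R0, R1, R2, R3, R4, R5, R6, R7, R8, R9, R10}, which is all 11 segments.
Only I contains R0, so I is forced; the remaining 7 segments need at least 3 more panels (each remaining panel adds at most 3) — so at least 4 panels are needed, and 4 is optimal.

4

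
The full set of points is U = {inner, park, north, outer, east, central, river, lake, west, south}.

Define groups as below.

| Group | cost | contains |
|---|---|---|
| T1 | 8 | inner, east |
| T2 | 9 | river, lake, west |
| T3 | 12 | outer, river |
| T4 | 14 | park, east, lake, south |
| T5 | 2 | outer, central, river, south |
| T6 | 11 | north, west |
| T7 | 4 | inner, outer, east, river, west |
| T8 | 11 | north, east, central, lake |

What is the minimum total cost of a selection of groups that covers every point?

T4, T7, T8 together cover every point (T4 ∪ T7 ∪ T8 = {inner, park, north, outer, east, central, river, lake, west, south}); total cost 14 + 4 + 11 = 29.
The greedy pick T5, T7, T8, T4 costs 31; no covering selection beats 29.

29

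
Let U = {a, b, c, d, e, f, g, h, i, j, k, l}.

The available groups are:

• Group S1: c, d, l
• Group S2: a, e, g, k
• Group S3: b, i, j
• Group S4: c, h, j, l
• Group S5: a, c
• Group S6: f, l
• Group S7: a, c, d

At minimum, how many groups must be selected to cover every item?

Take {S1, S2, S3, S4, S6}. Their union is {a, b, c, d, e, f, g, h, i, j, k, l}, which is all 12 items.
No 4 of the 7 groups cover everything (all 35 combinations miss at least one item), so 5 is optimal.

5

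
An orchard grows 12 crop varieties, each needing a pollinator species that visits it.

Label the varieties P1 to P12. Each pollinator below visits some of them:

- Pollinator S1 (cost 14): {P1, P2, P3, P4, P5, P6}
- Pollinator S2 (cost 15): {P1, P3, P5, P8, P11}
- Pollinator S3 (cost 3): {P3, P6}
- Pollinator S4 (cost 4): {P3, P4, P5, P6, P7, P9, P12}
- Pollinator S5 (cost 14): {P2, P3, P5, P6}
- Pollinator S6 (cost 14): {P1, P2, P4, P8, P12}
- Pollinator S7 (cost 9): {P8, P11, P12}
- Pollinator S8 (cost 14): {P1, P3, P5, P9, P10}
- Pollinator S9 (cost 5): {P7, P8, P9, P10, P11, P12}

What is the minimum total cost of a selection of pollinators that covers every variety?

S1, S9 together cover every variety (S1 ∪ S9 = {P1, P2, P3, P4, P5, P6, P7, P8, P9, P10, P11, P12}); total cost 14 + 5 = 19.
The greedy pick S4, S9, S1 costs 23; no covering selection beats 19.

19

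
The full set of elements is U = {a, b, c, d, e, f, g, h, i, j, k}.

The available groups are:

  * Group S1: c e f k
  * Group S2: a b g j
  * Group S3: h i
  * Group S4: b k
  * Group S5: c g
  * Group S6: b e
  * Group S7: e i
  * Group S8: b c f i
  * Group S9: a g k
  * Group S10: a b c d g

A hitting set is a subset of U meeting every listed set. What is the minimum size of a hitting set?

The 4 elements {e, g, i, k} hit every group.
No choice of 3 elements meets every group, so 4 is the minimum.

4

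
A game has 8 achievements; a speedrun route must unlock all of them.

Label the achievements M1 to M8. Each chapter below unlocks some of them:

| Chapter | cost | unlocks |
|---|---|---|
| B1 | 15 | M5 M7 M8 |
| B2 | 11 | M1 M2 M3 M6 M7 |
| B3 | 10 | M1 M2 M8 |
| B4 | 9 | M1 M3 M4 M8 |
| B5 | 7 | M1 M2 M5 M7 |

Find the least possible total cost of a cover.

27

B2, B4, B5 together cover every achievement (B2 ∪ B4 ∪ B5 = {M1, M2, M3, M4, M5, M6, M7, M8}); total cost 11 + 9 + 7 = 27.
No covering selection has total cost below 27.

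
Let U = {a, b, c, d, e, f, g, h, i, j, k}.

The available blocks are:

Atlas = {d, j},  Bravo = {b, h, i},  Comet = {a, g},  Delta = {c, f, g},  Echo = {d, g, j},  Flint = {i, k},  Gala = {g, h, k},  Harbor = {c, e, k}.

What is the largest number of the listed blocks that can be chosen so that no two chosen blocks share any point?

4

Atlas, Bravo, Comet, Harbor are pairwise disjoint (Atlas={d,j}; Bravo={b,h,i}; Comet={a,g}; Harbor={c,e,k}).
Every remaining block overlaps one of these, and no 5 of the listed blocks are pairwise disjoint, so 4 is the maximum.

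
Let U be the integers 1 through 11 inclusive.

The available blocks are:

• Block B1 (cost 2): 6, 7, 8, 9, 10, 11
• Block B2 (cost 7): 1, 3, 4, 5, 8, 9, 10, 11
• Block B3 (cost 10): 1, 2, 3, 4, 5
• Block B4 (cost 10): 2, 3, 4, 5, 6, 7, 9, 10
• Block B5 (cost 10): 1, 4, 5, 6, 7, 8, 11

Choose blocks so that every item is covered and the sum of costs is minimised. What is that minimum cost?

B1, B3 together cover every item (B1 ∪ B3 = {1, 2, 3, 4, 5, 6, 7, 8, 9, 10, 11}); total cost 2 + 10 = 12.
The greedy pick B1, B2, B3 costs 19; no covering selection beats 12.

12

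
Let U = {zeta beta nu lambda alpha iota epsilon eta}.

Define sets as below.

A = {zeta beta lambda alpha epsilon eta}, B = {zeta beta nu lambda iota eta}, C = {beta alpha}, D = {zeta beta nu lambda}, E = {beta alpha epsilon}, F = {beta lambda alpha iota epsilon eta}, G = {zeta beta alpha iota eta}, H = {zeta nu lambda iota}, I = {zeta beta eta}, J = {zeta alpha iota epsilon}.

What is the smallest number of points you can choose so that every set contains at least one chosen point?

The 2 points {beta, iota} hit every set.
The sets C, H are pairwise disjoint, so any hitting set needs a separate point for each — at least 2. Hence 2 is optimal.

2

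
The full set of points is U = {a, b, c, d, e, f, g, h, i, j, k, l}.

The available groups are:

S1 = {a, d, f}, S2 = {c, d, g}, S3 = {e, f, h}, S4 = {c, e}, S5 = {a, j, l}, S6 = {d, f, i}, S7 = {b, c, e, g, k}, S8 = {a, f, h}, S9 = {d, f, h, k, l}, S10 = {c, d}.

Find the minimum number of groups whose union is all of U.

4

Take {S5, S6, S7, S9}. Their union is {a, b, c, d, e, f, g, h, i, j, k, l}, which is all 12 points.
No 3 of the 10 groups cover everything (all 120 combinations miss at least one point), so 4 is optimal.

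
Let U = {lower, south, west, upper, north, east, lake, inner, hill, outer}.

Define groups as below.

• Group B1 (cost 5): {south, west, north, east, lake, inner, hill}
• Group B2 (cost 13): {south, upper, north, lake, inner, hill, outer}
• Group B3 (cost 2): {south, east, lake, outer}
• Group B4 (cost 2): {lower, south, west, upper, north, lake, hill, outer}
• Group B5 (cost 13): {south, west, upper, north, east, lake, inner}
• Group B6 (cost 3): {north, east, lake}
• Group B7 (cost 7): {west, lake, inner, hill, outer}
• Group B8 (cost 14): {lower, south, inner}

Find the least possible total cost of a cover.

B1, B4 together cover every point (B1 ∪ B4 = {lower, south, west, upper, north, east, lake, inner, hill, outer}); total cost 5 + 2 = 7.
The greedy pick B4, B3, B1 costs 9; no covering selection beats 7.

7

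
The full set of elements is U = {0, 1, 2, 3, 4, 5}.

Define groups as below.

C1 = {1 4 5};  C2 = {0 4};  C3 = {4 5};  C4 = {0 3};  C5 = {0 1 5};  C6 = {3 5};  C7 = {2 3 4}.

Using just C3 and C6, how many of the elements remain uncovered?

3

Union of C3, C6 = {3, 4, 5}.
Not covered: 0, 1, 2 — 3 elements.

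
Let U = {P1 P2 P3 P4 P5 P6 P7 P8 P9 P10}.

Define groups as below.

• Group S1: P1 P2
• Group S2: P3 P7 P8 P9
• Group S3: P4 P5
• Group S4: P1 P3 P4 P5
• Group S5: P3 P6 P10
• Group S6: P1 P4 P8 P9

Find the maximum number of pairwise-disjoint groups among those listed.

3

S1, S3, S5 are pairwise disjoint (S1={P1,P2}; S3={P4,P5}; S5={P3,P6,P10}).
Every remaining group overlaps one of these, and no 4 of the listed groups are pairwise disjoint, so 3 is the maximum.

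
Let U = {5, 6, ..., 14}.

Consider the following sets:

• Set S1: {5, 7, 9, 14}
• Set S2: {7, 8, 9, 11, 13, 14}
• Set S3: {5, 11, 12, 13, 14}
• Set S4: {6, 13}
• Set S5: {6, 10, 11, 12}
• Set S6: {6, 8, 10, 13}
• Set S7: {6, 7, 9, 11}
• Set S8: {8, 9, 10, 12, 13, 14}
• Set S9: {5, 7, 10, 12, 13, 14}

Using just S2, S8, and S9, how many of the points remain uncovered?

Union of S2, S8, S9 = {5, 7, 8, 9, 10, 11, 12, 13, 14}.
Not covered: 6 — 1 point.

1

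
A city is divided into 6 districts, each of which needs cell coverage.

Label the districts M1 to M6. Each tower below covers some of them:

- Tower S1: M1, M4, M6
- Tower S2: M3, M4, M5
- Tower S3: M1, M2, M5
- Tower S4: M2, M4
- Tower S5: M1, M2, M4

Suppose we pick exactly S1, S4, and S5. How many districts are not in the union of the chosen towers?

2

Union of S1, S4, S5 = {M1, M2, M4, M6}.
Not covered: M3, M5 — 2 districts.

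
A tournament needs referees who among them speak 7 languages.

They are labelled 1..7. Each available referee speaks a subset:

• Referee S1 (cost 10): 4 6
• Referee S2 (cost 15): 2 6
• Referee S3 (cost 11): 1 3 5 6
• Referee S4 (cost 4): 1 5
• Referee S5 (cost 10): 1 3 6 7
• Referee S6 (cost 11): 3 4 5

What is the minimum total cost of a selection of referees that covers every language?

36

S2, S5, S6 together cover every language (S2 ∪ S5 ∪ S6 = {1, 2, 3, 4, 5, 6, 7}); total cost 15 + 10 + 11 = 36.
The greedy pick S4, S5, S1, S2 costs 39; no covering selection beats 36.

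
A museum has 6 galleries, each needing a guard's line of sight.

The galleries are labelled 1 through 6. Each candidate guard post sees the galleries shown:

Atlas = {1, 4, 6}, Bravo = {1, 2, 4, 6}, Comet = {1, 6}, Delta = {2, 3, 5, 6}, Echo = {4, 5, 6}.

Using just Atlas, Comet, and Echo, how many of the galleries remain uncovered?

Union of Atlas, Comet, Echo = {1, 4, 5, 6}.
Not covered: 2, 3 — 2 galleries.

2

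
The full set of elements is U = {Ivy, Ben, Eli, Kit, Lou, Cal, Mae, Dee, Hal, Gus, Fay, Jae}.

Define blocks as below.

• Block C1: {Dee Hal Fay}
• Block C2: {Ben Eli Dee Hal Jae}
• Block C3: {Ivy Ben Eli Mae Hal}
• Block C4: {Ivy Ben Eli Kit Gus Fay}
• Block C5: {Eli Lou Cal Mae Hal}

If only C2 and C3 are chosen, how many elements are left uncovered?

Union of C2, C3 = {Ivy, Ben, Eli, Mae, Dee, Hal, Jae}.
Not covered: Kit, Lou, Cal, Gus, Fay — 5 elements.

5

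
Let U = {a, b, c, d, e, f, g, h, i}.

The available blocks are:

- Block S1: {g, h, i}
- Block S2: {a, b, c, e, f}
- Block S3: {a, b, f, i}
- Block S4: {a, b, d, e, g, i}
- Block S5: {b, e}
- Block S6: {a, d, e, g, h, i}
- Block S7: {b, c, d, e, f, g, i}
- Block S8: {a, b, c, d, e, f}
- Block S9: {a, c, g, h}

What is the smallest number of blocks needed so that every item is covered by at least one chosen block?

2

Take {S6, S8}. Their union is {a, b, c, d, e, f, g, h, i}, which is all 9 items.
No single block has all 9 items (the largest, S7, has 7), so 2 is optimal.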